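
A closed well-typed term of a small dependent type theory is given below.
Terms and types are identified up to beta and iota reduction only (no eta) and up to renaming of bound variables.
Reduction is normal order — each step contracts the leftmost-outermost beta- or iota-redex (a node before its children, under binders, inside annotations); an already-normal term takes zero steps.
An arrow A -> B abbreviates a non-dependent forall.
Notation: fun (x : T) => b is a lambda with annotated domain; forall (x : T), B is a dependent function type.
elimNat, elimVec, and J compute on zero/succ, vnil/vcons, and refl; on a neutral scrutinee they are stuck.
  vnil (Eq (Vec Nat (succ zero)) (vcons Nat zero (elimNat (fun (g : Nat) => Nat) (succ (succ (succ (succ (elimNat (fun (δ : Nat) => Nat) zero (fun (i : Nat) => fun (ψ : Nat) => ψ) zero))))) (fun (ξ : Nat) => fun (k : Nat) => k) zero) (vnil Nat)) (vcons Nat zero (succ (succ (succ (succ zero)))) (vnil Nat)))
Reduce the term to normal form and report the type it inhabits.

resulting normal form:
  vnil (Eq (Vec Nat (succ zero)) (vcons Nat zero (succ (succ (succ (succ zero)))) (vnil Nat)) (vcons Nat zero (succ (succ (succ (succ zero)))) (vnil Nat)))
type:
  Vec (Eq (Vec Nat (succ zero)) (vcons Nat zero (succ (succ (succ (succ zero)))) (vnil Nat)) (vcons Nat zero (succ (succ (succ (succ zero)))) (vnil Nat))) zero


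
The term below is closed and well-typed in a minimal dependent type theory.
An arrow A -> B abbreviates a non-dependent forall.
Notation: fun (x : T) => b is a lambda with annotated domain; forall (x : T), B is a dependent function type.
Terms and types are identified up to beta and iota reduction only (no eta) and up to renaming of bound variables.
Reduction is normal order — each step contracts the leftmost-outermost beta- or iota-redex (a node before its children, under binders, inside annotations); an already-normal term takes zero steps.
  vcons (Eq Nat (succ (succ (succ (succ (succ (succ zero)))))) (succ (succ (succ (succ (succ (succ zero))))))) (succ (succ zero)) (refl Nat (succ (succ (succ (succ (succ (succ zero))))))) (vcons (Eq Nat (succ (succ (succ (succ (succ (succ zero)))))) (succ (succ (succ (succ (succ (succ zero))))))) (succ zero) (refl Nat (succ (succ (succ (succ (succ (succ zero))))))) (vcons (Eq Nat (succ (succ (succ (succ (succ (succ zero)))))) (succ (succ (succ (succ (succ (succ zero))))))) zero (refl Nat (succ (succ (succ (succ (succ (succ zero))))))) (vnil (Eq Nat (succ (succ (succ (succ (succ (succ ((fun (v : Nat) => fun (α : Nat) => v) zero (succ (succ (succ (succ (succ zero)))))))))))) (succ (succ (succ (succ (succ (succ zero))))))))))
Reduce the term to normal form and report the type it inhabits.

normal form:
  vcons (Eq Nat (succ (succ (succ (succ (succ (succ zero)))))) (succ (succ (succ (succ (succ (succ zero))))))) (succ (succ zero)) (refl Nat (succ (succ (succ (succ (succ (succ zero))))))) (vcons (Eq Nat (succ (succ (succ (succ (succ (succ zero)))))) (succ (succ (succ (succ (succ (succ zero))))))) (succ zero) (refl Nat (succ (succ (succ (succ (succ (succ zero))))))) (vcons (Eq Nat (succ (succ (succ (succ (succ (succ zero)))))) (succ (succ (succ (succ (succ (succ zero))))))) zero (refl Nat (succ (succ (succ (succ (succ (succ zero))))))) (vnil (Eq Nat (succ (succ (succ (succ (succ (succ zero)))))) (succ (succ (succ (succ (succ (succ zero))))))))))
type:
  Vec (Eq Nat (succ (succ (succ (succ (succ (succ zero)))))) (succ (succ (succ (succ (succ (succ zero))))))) (succ (succ (succ zero)))
observation: the first redex contracted is a beta-redex; the normal form is reached in 2 normal-order steps.


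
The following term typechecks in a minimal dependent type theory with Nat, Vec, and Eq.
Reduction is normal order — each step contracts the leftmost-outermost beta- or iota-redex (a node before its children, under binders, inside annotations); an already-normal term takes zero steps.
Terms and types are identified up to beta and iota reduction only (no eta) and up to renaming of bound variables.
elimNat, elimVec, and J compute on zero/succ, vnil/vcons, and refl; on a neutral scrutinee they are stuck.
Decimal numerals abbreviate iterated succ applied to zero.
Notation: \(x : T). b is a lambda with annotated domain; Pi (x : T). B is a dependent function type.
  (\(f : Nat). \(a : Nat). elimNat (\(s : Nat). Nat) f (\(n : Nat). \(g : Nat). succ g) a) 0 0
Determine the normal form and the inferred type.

reduced normal form:
  0
type:
  Nat
observation: the leftmost-outermost redex is a beta-redex, and normalization takes 3 steps.


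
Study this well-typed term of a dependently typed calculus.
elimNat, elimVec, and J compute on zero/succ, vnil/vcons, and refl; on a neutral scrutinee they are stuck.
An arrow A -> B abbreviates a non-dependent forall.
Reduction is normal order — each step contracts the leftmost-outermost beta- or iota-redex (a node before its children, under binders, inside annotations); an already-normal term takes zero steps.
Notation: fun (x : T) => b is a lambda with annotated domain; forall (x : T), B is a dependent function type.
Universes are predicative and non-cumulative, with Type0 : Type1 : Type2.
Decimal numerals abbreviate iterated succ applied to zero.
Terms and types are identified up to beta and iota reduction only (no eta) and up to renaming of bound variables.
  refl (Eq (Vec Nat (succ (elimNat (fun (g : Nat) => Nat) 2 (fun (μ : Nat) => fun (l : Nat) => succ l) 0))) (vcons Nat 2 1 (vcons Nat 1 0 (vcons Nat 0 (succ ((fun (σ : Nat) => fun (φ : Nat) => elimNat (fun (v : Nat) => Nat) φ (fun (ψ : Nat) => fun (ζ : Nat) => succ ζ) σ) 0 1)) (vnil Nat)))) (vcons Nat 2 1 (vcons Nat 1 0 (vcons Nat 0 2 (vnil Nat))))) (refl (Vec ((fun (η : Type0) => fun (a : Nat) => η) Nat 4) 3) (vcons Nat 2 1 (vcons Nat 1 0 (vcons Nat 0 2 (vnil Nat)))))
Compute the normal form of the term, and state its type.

resulting normal form:
  refl (Eq (Vec Nat 3) (vcons Nat 2 1 (vcons Nat 1 0 (vcons Nat 0 2 (vnil Nat)))) (vcons Nat 2 1 (vcons Nat 1 0 (vcons Nat 0 2 (vnil Nat))))) (refl (Vec Nat 3) (vcons Nat 2 1 (vcons Nat 1 0 (vcons Nat 0 2 (vnil Nat)))))
the term's type:
  Eq (Eq (Vec Nat 3) (vcons Nat 2 1 (vcons Nat 1 0 (vcons Nat 0 2 (vnil Nat)))) (vcons Nat 2 1 (vcons Nat 1 0 (vcons Nat 0 2 (vnil Nat))))) (refl (Vec Nat 3) (vcons Nat 2 1 (vcons Nat 1 0 (vcons Nat 0 2 (vnil Nat))))) (refl (Vec Nat 3) (vcons Nat 2 1 (vcons Nat 1 0 (vcons Nat 0 2 (vnil Nat)))))
observation: 6 normal-order steps normalize the term, beginning with an elimNat iota-redex.


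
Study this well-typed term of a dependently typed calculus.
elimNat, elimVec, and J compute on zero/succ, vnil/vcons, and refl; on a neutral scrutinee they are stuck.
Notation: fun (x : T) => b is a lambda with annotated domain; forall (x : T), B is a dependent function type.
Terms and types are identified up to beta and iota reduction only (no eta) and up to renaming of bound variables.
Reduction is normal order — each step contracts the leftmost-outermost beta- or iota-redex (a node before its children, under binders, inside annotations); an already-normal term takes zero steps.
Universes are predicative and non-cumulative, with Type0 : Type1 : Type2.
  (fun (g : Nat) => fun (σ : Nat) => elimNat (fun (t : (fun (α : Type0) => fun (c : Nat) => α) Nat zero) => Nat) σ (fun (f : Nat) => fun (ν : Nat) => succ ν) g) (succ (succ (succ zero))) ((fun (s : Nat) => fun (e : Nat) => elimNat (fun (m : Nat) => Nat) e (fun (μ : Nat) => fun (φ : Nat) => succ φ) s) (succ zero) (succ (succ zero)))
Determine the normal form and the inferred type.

reduced normal form:
  succ (succ (succ (succ (succ (succ zero)))))
inferred type:
  Nat


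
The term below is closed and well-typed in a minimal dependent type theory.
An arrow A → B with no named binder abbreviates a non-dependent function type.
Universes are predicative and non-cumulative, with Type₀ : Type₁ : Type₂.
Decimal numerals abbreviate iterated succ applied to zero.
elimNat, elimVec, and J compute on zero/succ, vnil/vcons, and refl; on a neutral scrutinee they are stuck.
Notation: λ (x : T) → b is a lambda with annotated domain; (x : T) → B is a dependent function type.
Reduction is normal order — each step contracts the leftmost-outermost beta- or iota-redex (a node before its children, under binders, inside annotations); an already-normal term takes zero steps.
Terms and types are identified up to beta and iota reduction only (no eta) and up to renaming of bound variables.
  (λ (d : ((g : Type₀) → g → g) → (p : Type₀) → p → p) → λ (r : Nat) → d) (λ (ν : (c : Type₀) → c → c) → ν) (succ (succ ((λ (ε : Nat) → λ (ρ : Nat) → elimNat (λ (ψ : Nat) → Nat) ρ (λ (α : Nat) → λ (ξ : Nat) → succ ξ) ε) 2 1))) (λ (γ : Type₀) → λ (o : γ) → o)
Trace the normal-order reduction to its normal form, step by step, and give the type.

reduction (normal order):
  (λ (d : ((g : Type₀) → g → g) → (p : Type₀) → p → p) → λ (r : Nat) → d) (λ (ν : (c : Type₀) → c → c) → ν) (succ (succ ((λ (ε : Nat) → λ (ρ : Nat) → elimNat (λ (ψ : Nat) → Nat) ρ (λ (α : Nat) → λ (ξ : Nat) → succ ξ) ε) 2 1))) (λ (γ : Type₀) → λ (o : γ) → o)
  ~> (λ (d : Nat) → λ (g : (p : Type₀) → p → p) → g) (succ (succ ((λ (r : Nat) → λ (ν : Nat) → elimNat (λ (c : Nat) → Nat) ν (λ (ε : Nat) → λ (ρ : Nat) → succ ρ) r) 2 1))) (λ (ψ : Type₀) → λ (α : ψ) → α)
  ~> (λ (d : (g : Type₀) → g → g) → d) (λ (p : Type₀) → λ (r : p) → r)
  ~> λ (d : Type₀) → λ (g : d) → g
type:
  (d : Type₀) → d → d


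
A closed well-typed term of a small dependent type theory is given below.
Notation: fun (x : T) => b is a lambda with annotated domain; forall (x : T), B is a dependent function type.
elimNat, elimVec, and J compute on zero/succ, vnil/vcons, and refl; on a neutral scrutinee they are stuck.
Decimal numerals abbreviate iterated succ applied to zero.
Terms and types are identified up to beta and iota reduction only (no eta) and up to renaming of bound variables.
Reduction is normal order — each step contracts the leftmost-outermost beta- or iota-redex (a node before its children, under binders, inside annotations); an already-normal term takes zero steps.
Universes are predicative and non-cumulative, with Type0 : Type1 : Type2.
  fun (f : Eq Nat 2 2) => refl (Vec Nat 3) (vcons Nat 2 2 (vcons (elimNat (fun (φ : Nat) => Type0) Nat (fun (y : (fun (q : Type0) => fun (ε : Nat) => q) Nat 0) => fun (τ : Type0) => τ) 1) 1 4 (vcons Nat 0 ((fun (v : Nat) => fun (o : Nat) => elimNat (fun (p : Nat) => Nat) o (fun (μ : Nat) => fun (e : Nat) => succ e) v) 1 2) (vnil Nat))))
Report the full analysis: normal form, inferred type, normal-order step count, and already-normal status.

resulting normal form:
  fun (f : Eq Nat 2 2) => refl (Vec Nat 3) (vcons Nat 2 2 (vcons Nat 1 4 (vcons Nat 0 3 (vnil Nat))))
the term's type:
  forall (f : Eq Nat 2 2), Eq (Vec Nat 3) (vcons Nat 2 2 (vcons Nat 1 4 (vcons Nat 0 3 (vnil Nat)))) (vcons Nat 2 2 (vcons Nat 1 4 (vcons Nat 0 3 (vnil Nat))))
normal-order step count: 10
already normal: no
first redex: an elimNat iota-redex


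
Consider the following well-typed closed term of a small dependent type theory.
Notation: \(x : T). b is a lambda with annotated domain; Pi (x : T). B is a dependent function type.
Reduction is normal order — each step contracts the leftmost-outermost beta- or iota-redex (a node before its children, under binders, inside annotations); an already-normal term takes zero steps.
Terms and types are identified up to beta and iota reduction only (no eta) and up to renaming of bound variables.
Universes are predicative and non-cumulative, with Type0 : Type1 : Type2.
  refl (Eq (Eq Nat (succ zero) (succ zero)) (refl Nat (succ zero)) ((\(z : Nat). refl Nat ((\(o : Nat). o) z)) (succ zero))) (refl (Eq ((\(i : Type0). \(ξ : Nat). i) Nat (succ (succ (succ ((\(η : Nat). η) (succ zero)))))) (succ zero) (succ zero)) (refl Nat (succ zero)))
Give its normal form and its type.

normal form:
  refl (Eq (Eq Nat (succ zero) (succ zero)) (refl Nat (succ zero)) (refl Nat (succ zero))) (refl (Eq Nat (succ zero) (succ zero)) (refl Nat (succ zero)))
the term's type:
  Eq (Eq (Eq Nat (succ zero) (succ zero)) (refl Nat (succ zero)) (refl Nat (succ zero))) (refl (Eq Nat (succ zero) (succ zero)) (refl Nat (succ zero))) (refl (Eq Nat (succ zero) (succ zero)) (refl Nat (succ zero)))
observation: contracting a beta-redex first, the term normalizes in 4 steps.


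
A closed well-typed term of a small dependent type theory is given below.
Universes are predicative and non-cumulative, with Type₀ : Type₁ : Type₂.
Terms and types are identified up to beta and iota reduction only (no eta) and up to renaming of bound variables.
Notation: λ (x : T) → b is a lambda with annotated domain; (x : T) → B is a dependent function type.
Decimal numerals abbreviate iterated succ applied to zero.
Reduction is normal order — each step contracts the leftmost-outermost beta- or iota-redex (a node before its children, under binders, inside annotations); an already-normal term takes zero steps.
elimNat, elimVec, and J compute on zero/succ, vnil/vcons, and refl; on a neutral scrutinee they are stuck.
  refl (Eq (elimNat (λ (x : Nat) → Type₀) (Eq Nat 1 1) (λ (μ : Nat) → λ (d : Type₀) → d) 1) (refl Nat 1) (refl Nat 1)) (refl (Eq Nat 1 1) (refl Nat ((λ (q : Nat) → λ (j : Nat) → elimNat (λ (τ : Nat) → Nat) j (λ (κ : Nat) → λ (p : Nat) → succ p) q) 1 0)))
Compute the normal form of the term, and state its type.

normal form:
  refl (Eq (Eq Nat 1 1) (refl Nat 1) (refl Nat 1)) (refl (Eq Nat 1 1) (refl Nat 1))
inferred type:
  Eq (Eq (Eq Nat 1 1) (refl Nat 1) (refl Nat 1)) (refl (Eq Nat 1 1) (refl Nat 1)) (refl (Eq Nat 1 1) (refl Nat 1))


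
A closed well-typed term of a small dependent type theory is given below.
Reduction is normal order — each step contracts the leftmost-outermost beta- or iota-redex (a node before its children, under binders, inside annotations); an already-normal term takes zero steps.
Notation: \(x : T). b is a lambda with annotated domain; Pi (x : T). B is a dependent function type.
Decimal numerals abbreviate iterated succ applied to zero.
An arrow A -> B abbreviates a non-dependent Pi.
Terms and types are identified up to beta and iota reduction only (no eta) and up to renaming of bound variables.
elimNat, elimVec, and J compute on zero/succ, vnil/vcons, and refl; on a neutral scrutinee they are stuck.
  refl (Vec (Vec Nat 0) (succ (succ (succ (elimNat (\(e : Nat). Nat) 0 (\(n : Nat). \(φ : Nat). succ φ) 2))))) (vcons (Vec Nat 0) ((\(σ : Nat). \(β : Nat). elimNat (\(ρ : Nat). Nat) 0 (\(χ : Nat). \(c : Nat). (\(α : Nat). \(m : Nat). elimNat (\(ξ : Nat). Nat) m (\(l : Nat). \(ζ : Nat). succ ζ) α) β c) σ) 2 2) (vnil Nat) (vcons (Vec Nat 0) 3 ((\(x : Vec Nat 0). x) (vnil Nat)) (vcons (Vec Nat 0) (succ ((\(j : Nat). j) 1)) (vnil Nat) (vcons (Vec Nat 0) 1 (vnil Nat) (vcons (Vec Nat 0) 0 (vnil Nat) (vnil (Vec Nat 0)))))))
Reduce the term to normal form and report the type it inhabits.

normal form:
  refl (Vec (Vec Nat 0) 5) (vcons (Vec Nat 0) 4 (vnil Nat) (vcons (Vec Nat 0) 3 (vnil Nat) (vcons (Vec Nat 0) 2 (vnil Nat) (vcons (Vec Nat 0) 1 (vnil Nat) (vcons (Vec Nat 0) 0 (vnil Nat) (vnil (Vec Nat 0)))))))
the term's type:
  Eq (Vec (Vec Nat 0) 5) (vcons (Vec Nat 0) 4 (vnil Nat) (vcons (Vec Nat 0) 3 (vnil Nat) (vcons (Vec Nat 0) 2 (vnil Nat) (vcons (Vec Nat 0) 1 (vnil Nat) (vcons (Vec Nat 0) 0 (vnil Nat) (vnil (Vec Nat 0))))))) (vcons (Vec Nat 0) 4 (vnil Nat) (vcons (Vec Nat 0) 3 (vnil Nat) (vcons (Vec Nat 0) 2 (vnil Nat) (vcons (Vec Nat 0) 1 (vnil Nat) (vcons (Vec Nat 0) 0 (vnil Nat) (vnil (Vec Nat 0)))))))


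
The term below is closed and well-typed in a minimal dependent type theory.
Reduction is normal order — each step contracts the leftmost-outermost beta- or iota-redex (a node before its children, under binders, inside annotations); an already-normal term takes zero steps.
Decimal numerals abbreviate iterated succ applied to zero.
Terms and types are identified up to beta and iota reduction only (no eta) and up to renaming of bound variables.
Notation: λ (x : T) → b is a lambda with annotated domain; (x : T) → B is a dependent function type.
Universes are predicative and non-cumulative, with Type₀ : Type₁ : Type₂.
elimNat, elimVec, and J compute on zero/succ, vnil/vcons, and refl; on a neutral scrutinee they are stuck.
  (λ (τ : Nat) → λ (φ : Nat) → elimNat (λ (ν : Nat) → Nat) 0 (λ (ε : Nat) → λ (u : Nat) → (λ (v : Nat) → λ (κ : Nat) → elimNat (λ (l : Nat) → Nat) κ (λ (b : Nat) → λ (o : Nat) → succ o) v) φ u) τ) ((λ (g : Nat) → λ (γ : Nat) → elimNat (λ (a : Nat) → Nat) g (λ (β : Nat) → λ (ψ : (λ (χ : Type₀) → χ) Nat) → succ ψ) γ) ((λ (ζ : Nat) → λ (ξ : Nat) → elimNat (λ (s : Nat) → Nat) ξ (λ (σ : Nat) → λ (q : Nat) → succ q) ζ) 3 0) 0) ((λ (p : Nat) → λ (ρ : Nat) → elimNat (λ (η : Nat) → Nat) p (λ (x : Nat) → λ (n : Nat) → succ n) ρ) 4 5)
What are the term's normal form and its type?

resulting normal form:
  27
inferred type:
  Nat
observation: normalization takes exactly 75 steps under the normal-order strategy.


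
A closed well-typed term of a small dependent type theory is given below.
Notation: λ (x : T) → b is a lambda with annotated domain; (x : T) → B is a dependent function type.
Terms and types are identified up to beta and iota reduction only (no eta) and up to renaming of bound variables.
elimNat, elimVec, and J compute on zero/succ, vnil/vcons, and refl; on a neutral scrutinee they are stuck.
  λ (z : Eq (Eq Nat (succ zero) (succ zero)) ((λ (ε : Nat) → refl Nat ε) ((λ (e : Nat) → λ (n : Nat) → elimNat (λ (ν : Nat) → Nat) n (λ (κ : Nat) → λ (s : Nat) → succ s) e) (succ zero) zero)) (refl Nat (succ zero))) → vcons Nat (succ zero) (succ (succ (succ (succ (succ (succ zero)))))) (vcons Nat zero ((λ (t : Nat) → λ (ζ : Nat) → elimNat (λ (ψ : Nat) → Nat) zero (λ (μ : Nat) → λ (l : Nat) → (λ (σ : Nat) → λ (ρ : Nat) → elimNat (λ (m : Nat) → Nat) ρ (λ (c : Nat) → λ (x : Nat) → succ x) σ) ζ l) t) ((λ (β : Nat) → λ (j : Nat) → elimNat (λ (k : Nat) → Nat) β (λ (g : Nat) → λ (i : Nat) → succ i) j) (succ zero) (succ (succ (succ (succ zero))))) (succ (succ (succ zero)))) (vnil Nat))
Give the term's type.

the term's type:
  (z : Eq (Eq Nat (succ zero) (succ zero)) (refl Nat (succ zero)) (refl Nat (succ zero))) → Vec Nat (succ (succ zero))


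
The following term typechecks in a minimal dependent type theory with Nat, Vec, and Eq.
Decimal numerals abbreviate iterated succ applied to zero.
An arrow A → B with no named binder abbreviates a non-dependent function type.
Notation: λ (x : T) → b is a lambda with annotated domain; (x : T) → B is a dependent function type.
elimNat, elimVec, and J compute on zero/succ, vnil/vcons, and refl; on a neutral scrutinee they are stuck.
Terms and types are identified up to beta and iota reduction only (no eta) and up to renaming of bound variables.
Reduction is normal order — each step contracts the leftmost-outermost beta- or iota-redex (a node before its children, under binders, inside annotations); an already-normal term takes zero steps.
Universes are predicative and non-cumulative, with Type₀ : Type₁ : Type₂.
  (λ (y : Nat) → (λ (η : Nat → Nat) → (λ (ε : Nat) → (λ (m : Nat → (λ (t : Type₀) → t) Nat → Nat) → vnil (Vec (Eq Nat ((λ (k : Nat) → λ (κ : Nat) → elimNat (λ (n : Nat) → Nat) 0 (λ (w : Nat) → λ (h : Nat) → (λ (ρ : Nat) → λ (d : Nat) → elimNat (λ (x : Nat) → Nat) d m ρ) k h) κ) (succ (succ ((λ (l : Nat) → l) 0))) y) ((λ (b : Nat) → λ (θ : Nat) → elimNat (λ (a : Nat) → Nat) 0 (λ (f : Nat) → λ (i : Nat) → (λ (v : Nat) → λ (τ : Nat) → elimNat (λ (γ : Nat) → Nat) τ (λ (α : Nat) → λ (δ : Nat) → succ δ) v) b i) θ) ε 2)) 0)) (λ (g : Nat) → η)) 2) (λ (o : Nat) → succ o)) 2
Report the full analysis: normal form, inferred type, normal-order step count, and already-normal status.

resulting normal form:
  vnil (Vec (Eq Nat 4 4) 0)
the term's type:
  Vec (Vec (Eq Nat 4 4) 0) 0
steps to reach normal form (normal order): 60
term was already normal: no
first contracted redex: a beta-redex


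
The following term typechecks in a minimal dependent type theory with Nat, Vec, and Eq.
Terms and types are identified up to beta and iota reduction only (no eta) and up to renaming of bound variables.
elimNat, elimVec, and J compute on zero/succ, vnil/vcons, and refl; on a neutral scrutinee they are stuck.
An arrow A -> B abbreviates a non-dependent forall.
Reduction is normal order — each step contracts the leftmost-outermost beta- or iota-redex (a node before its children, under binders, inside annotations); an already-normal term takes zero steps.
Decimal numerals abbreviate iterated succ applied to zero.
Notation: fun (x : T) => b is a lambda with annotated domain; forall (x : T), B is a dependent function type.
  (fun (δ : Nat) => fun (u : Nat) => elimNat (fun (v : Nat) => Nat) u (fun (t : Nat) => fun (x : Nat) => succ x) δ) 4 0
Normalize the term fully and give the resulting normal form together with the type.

resulting normal form:
  4
type:
  Nat
observation: 15 normal-order steps normalize the term, beginning with a beta-redex.


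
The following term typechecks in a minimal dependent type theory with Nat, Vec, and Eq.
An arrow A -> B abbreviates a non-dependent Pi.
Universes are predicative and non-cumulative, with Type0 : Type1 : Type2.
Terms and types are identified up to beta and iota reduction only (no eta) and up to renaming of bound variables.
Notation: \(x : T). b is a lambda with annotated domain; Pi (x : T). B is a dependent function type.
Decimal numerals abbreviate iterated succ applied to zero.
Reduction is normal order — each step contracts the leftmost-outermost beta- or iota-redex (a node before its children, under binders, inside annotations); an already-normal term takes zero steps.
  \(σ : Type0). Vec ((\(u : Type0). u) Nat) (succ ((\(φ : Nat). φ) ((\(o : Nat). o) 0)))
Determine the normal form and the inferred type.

resulting normal form:
  \(σ : Type0). Vec Nat 1
the term's type:
  Type0 -> Type0


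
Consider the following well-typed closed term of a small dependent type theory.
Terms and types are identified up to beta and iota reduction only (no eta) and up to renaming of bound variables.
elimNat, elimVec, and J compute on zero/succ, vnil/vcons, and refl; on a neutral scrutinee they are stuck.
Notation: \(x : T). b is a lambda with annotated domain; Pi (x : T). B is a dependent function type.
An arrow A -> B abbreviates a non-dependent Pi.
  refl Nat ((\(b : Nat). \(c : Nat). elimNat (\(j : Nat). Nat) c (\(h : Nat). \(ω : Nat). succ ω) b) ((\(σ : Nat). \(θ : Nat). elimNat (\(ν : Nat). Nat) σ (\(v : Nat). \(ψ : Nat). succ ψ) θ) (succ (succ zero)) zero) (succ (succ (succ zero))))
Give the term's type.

inferred type:
  Eq Nat (succ (succ (succ (succ (succ zero))))) (succ (succ (succ (succ (succ zero)))))


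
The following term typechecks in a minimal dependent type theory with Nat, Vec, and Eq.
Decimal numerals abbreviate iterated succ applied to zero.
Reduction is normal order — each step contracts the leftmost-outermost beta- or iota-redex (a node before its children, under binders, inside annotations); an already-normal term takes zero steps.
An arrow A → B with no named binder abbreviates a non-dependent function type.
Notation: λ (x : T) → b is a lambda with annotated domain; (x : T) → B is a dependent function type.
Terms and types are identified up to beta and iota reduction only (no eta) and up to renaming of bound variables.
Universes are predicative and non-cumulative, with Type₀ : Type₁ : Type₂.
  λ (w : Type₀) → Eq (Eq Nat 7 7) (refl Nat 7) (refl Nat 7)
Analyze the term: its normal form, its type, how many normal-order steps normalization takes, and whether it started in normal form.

reduced normal form:
  λ (w : Type₀) → Eq (Eq Nat 7 7) (refl Nat 7) (refl Nat 7)
type:
  Type₀ → Type₀
steps to reach normal form (normal order): 0
term was already normal: yes


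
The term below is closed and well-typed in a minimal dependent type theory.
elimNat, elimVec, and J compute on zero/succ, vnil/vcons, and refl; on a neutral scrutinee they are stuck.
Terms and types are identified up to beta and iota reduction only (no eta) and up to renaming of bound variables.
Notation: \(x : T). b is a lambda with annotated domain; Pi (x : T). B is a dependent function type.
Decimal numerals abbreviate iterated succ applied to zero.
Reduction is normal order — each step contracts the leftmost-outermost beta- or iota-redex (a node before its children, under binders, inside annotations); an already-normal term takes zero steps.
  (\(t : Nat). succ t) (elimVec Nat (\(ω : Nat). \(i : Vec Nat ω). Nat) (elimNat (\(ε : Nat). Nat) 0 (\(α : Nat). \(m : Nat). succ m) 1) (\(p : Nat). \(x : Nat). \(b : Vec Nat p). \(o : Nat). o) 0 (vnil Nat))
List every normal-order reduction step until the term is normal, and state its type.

normal-order reduction sequence:
  (\(t : Nat). succ t) (elimVec Nat (\(ω : Nat). \(i : Vec Nat ω). Nat) (elimNat (\(ε : Nat). Nat) 0 (\(α : Nat). \(m : Nat). succ m) 1) (\(p : Nat). \(x : Nat). \(b : Vec Nat p). \(o : Nat). o) 0 (vnil Nat))
  ~> succ (elimVec Nat (\(t : Nat). \(ω : Vec Nat t). Nat) (elimNat (\(i : Nat). Nat) 0 (\(ε : Nat). \(α : Nat). succ α) 1) (\(m : Nat). \(p : Nat). \(x : Vec Nat m). \(b : Nat). b) 0 (vnil Nat))
  ~> succ (elimNat (\(t : Nat). Nat) 0 (\(ω : Nat). \(i : Nat). succ i) 1)
  ~> succ ((\(t : Nat). \(ω : Nat). succ ω) 0 (elimNat (\(i : Nat). Nat) 0 (\(ε : Nat). \(α : Nat). succ α) 0))
  ~> succ ((\(t : Nat). succ t) (elimNat (\(ω : Nat). Nat) 0 (\(i : Nat). \(ε : Nat). succ ε) 0))
  ~> succ (succ (elimNat (\(t : Nat). Nat) 0 (\(ω : Nat). \(i : Nat). succ i) 0))
  ~> 2
inferred type:
  Nat


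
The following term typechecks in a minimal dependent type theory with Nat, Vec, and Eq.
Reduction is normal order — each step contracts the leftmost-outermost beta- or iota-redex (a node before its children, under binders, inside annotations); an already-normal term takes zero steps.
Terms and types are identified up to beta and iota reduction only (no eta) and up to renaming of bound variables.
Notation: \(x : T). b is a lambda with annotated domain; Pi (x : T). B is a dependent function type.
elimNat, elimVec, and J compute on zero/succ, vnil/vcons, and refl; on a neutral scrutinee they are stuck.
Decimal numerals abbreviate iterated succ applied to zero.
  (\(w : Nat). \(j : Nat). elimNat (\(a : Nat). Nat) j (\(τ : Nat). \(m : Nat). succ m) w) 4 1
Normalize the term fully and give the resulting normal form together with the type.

reduced normal form:
  5
type:
  Nat
observation: the term reaches its normal form after 15 normal-order steps.


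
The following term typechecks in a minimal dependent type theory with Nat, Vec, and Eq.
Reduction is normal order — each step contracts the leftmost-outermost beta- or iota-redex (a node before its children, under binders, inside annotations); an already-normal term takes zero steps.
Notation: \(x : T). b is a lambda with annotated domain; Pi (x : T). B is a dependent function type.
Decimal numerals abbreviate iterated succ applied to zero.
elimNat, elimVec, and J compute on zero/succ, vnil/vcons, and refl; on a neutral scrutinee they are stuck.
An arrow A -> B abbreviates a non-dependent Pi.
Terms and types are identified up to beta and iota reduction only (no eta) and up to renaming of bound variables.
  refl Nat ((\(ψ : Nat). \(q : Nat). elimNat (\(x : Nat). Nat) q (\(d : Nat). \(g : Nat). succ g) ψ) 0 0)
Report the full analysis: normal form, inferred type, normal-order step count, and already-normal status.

resulting normal form:
  refl Nat 0
type:
  Eq Nat 0 0
reduction steps (normal order): 3
already normal: no
first redex: a beta-redex


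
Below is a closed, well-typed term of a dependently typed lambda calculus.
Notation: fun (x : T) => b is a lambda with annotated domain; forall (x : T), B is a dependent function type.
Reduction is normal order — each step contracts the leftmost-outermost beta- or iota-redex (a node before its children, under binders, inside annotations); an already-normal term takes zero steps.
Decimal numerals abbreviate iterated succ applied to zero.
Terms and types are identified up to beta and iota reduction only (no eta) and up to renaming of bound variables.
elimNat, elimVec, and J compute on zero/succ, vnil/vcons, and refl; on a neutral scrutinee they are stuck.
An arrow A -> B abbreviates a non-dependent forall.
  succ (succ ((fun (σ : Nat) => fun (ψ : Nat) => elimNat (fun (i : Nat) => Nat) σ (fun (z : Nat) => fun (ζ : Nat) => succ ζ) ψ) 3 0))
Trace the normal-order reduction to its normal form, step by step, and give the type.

normal-order reduction sequence:
  succ (succ ((fun (σ : Nat) => fun (ψ : Nat) => elimNat (fun (i : Nat) => Nat) σ (fun (z : Nat) => fun (ζ : Nat) => succ ζ) ψ) 3 0))
  ~> succ (succ ((fun (σ : Nat) => elimNat (fun (ψ : Nat) => Nat) 3 (fun (i : Nat) => fun (z : Nat) => succ z) σ) 0))
  ~> succ (succ (elimNat (fun (σ : Nat) => Nat) 3 (fun (ψ : Nat) => fun (i : Nat) => succ i) 0))
  ~> 5
type:
  Nat


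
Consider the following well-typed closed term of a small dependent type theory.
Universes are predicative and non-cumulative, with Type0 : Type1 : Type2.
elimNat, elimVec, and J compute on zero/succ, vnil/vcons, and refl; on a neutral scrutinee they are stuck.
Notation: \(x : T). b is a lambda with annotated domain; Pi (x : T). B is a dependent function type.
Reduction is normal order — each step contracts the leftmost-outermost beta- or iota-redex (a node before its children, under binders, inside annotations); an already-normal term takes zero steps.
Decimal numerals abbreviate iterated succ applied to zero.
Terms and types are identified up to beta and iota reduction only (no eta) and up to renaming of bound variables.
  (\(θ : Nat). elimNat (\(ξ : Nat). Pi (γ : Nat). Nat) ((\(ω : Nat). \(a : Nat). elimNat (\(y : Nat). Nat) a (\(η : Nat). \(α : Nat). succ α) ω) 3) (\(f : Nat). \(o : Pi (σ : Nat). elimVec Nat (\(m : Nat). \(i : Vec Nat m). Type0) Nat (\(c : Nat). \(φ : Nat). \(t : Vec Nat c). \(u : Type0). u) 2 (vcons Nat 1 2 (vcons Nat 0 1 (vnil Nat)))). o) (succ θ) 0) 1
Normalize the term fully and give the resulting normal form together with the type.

reduced normal form:
  3
inferred type:
  Nat
observation: normalization takes exactly 20 steps under the normal-order strategy.


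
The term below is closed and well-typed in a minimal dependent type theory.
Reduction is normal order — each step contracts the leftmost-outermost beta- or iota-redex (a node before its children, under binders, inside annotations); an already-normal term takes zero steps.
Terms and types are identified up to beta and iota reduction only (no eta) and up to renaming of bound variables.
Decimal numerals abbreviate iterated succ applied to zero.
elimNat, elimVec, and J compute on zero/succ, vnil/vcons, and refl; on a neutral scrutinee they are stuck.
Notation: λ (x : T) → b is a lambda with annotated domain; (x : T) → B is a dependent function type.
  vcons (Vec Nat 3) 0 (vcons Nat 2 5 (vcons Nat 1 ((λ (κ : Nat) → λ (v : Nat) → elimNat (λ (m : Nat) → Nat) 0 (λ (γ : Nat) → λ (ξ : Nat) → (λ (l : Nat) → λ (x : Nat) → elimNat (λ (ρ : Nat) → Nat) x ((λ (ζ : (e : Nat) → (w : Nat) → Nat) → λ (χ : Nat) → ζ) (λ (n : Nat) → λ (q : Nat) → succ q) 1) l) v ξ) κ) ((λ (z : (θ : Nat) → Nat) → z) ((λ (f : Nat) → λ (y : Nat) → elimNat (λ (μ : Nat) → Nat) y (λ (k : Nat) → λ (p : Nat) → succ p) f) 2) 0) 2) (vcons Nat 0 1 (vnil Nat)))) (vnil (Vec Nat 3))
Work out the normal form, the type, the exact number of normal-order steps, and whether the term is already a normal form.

resulting normal form:
  vcons (Vec Nat 3) 0 (vcons Nat 2 5 (vcons Nat 1 4 (vcons Nat 0 1 (vnil Nat)))) (vnil (Vec Nat 3))
inferred type:
  Vec (Vec Nat 3) 1
reduction steps (normal order): 32
term was already normal: no
first redex: a beta-redex


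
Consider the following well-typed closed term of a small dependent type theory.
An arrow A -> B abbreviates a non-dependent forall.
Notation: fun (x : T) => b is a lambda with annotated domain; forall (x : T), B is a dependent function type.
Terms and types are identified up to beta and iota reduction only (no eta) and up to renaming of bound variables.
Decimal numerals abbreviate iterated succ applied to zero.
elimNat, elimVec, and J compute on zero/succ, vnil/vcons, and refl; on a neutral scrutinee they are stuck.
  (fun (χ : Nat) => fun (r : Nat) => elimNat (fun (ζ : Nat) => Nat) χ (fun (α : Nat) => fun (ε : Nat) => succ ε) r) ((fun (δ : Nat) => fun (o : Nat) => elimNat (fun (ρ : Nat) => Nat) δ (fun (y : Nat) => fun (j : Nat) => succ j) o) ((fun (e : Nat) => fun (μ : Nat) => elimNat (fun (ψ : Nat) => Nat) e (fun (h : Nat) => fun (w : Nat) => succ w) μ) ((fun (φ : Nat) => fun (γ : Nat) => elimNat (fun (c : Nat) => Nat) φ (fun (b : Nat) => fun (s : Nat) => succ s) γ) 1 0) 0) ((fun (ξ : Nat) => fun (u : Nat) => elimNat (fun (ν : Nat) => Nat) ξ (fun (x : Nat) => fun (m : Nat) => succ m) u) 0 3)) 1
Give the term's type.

type:
  Nat


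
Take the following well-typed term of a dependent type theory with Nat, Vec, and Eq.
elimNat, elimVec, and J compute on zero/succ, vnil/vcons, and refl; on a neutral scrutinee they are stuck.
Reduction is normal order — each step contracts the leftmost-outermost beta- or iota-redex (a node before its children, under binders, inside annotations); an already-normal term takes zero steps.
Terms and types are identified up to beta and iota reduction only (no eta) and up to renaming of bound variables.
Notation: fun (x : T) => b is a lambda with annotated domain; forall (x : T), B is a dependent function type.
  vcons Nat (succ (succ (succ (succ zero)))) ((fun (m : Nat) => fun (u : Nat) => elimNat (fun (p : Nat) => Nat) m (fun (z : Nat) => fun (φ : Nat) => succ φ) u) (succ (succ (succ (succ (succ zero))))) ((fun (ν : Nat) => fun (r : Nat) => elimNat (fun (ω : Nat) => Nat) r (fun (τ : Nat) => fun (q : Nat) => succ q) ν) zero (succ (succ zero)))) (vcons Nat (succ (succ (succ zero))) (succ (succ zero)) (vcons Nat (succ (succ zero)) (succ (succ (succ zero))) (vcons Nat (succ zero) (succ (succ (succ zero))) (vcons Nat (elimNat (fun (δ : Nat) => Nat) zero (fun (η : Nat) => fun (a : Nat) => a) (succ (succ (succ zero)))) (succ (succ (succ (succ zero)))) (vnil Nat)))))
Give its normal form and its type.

reduced normal form:
  vcons Nat (succ (succ (succ (succ zero)))) (succ (succ (succ (succ (succ (succ (succ zero))))))) (vcons Nat (succ (succ (succ zero))) (succ (succ zero)) (vcons Nat (succ (succ zero)) (succ (succ (succ zero))) (vcons Nat (succ zero) (succ (succ (succ zero))) (vcons Nat zero (succ (succ (succ (succ zero)))) (vnil Nat)))))
inferred type:
  Vec Nat (succ (succ (succ (succ (succ zero)))))
observation: 22 normal-order steps normalize the term, beginning with a beta-redex.


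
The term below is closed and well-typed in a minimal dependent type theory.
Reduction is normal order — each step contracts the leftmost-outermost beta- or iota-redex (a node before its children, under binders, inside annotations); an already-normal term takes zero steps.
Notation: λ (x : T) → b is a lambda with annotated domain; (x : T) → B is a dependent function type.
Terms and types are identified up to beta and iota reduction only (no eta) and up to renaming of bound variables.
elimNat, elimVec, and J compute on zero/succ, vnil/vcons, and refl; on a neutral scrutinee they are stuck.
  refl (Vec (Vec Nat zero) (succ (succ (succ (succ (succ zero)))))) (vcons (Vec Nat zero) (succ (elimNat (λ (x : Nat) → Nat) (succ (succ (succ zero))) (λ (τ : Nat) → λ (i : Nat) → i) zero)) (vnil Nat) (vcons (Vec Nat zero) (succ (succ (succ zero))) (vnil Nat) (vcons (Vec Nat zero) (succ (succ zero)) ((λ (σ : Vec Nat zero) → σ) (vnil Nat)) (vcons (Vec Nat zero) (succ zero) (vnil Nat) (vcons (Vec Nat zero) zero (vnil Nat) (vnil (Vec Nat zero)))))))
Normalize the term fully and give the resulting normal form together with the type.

normal form:
  refl (Vec (Vec Nat zero) (succ (succ (succ (succ (succ zero)))))) (vcons (Vec Nat zero) (succ (succ (succ (succ zero)))) (vnil Nat) (vcons (Vec Nat zero) (succ (succ (succ zero))) (vnil Nat) (vcons (Vec Nat zero) (succ (succ zero)) (vnil Nat) (vcons (Vec Nat zero) (succ zero) (vnil Nat) (vcons (Vec Nat zero) zero (vnil Nat) (vnil (Vec Nat zero)))))))
inferred type:
  Eq (Vec (Vec Nat zero) (succ (succ (succ (succ (succ zero)))))) (vcons (Vec Nat zero) (succ (succ (succ (succ zero)))) (vnil Nat) (vcons (Vec Nat zero) (succ (succ (succ zero))) (vnil Nat) (vcons (Vec Nat zero) (succ (succ zero)) (vnil Nat) (vcons (Vec Nat zero) (succ zero) (vnil Nat) (vcons (Vec Nat zero) zero (vnil Nat) (vnil (Vec Nat zero))))))) (vcons (Vec Nat zero) (succ (succ (succ (succ zero)))) (vnil Nat) (vcons (Vec Nat zero) (succ (succ (succ zero))) (vnil Nat) (vcons (Vec Nat zero) (succ (succ zero)) (vnil Nat) (vcons (Vec Nat zero) (succ zero) (vnil Nat) (vcons (Vec Nat zero) zero (vnil Nat) (vnil (Vec Nat zero)))))))
observation: reduction starts at an elimNat iota-redex, and 2 normal-order steps reach the normal form.


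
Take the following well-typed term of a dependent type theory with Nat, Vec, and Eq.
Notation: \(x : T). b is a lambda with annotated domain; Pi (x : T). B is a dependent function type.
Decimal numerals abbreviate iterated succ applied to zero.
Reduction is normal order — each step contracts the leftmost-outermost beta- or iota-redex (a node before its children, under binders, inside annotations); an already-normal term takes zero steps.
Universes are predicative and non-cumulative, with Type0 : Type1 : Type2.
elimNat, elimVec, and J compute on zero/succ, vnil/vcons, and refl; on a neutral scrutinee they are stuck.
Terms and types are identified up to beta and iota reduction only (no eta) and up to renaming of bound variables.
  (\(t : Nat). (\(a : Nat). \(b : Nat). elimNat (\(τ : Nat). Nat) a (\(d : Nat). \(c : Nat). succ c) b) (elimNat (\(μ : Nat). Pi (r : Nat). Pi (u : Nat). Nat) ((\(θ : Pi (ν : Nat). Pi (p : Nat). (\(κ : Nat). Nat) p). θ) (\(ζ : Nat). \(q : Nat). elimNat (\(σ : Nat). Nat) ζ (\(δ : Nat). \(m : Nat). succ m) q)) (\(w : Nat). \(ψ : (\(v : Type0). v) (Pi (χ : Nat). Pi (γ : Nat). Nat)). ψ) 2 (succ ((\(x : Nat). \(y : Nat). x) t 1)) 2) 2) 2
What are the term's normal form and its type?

resulting normal form:
  7
the term's type:
  Nat


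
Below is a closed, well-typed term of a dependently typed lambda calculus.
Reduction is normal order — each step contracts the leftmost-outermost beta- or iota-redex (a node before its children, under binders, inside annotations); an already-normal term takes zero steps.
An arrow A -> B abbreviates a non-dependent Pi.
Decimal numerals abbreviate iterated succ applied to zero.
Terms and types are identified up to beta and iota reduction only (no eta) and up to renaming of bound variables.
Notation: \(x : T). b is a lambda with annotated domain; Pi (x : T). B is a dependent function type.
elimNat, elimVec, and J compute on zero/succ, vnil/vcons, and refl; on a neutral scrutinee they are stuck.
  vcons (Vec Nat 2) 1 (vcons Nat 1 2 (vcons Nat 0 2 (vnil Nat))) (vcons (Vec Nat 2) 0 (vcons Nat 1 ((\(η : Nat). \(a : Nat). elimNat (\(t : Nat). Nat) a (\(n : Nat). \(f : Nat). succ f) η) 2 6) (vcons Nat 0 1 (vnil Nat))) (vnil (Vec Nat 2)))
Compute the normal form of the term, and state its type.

resulting normal form:
  vcons (Vec Nat 2) 1 (vcons Nat 1 2 (vcons Nat 0 2 (vnil Nat))) (vcons (Vec Nat 2) 0 (vcons Nat 1 8 (vcons Nat 0 1 (vnil Nat))) (vnil (Vec Nat 2)))
the term's type:
  Vec (Vec Nat 2) 2


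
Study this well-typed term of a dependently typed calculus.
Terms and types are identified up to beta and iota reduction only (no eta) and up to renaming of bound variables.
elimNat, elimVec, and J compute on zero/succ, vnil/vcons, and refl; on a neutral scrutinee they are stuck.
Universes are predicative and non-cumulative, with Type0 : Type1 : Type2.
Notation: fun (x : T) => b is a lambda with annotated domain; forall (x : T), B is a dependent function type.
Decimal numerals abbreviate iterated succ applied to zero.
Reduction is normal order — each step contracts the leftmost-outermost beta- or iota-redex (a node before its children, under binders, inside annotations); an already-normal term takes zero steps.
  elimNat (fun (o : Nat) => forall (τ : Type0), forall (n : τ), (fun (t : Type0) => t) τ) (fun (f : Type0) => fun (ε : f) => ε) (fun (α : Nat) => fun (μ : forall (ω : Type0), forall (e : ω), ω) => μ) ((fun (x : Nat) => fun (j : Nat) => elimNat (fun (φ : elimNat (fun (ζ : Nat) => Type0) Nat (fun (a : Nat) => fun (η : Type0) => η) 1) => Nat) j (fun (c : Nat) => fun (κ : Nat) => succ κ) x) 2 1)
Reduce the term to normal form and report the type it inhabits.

resulting normal form:
  fun (o : Type0) => fun (τ : o) => τ
the term's type:
  forall (o : Type0), forall (τ : o), o
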